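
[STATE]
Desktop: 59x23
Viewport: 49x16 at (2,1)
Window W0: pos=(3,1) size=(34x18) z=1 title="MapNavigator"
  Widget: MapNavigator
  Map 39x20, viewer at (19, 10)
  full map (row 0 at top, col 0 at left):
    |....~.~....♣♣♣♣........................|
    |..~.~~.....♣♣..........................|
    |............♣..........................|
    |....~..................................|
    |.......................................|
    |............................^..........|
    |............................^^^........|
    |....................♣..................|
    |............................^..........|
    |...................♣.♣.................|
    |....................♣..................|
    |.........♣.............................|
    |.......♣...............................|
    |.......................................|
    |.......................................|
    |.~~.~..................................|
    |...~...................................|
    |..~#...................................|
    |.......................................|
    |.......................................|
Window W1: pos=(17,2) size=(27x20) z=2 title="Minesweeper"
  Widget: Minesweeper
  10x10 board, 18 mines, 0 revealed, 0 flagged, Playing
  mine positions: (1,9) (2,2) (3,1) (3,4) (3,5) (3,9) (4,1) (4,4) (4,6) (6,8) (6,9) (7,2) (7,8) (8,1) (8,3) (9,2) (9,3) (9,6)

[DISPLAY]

 ┏━━━━━━━━━━━━━━━━━━━━━━━━━━━━━━━━┓              
 ┃ MapNavigator┏━━━━━━━━━━━━━━━━━━━━━━━━━┓       
 ┠─────────────┃ Minesweeper             ┃       
 ┃.~...........┠─────────────────────────┨       
 ┃.............┃■■■■■■■■■■               ┃       
 ┃.............┃■■■■■■■■■■               ┃       
 ┃.............┃■■■■■■■■■■               ┃       
 ┃.............┃■■■■■■■■■■               ┃       
 ┃.............┃■■■■■■■■■■               ┃       
 ┃.............┃■■■■■■■■■■               ┃       
 ┃.............┃■■■■■■■■■■               ┃       
 ┃......♣......┃■■■■■■■■■■               ┃       
 ┃....♣........┃■■■■■■■■■■               ┃       
 ┃.............┃■■■■■■■■■■               ┃       
 ┃.............┃                         ┃       
 ┃.~...........┃                         ┃       


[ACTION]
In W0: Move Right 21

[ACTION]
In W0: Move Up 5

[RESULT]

 ┏━━━━━━━━━━━━━━━━━━━━━━━━━━━━━━━━┓              
 ┃ MapNavigator┏━━━━━━━━━━━━━━━━━━━━━━━━━┓       
 ┠─────────────┃ Minesweeper             ┃       
 ┃             ┠─────────────────────────┨       
 ┃             ┃■■■■■■■■■■               ┃       
 ┃.............┃■■■■■■■■■■               ┃       
 ┃.............┃■■■■■■■■■■               ┃       
 ┃.............┃■■■■■■■■■■               ┃       
 ┃.............┃■■■■■■■■■■               ┃       
 ┃.............┃■■■■■■■■■■               ┃       
 ┃......^......┃■■■■■■■■■■               ┃       
 ┃......^^^....┃■■■■■■■■■■               ┃       
 ┃.............┃■■■■■■■■■■               ┃       
 ┃......^......┃■■■■■■■■■■               ┃       
 ┃.............┃                         ┃       
 ┃.............┃                         ┃       


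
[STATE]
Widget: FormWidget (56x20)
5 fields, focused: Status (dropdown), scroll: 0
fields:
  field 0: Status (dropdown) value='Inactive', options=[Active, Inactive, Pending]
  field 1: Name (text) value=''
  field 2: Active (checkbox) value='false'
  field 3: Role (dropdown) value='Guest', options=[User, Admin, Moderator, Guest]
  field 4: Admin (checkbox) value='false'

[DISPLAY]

> Status:     [Inactive                               ▼]
  Name:       [                                        ]
  Active:     [ ]                                       
  Role:       [Guest                                  ▼]
  Admin:      [ ]                                       
                                                        
                                                        
                                                        
                                                        
                                                        
                                                        
                                                        
                                                        
                                                        
                                                        
                                                        
                                                        
                                                        
                                                        
                                                        


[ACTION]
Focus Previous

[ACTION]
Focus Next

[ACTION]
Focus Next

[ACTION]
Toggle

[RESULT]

  Status:     [Inactive                               ▼]
> Name:       [                                        ]
  Active:     [ ]                                       
  Role:       [Guest                                  ▼]
  Admin:      [ ]                                       
                                                        
                                                        
                                                        
                                                        
                                                        
                                                        
                                                        
                                                        
                                                        
                                                        
                                                        
                                                        
                                                        
                                                        
                                                        


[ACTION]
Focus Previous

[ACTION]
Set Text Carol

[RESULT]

> Status:     [Inactive                               ▼]
  Name:       [                                        ]
  Active:     [ ]                                       
  Role:       [Guest                                  ▼]
  Admin:      [ ]                                       
                                                        
                                                        
                                                        
                                                        
                                                        
                                                        
                                                        
                                                        
                                                        
                                                        
                                                        
                                                        
                                                        
                                                        
                                                        


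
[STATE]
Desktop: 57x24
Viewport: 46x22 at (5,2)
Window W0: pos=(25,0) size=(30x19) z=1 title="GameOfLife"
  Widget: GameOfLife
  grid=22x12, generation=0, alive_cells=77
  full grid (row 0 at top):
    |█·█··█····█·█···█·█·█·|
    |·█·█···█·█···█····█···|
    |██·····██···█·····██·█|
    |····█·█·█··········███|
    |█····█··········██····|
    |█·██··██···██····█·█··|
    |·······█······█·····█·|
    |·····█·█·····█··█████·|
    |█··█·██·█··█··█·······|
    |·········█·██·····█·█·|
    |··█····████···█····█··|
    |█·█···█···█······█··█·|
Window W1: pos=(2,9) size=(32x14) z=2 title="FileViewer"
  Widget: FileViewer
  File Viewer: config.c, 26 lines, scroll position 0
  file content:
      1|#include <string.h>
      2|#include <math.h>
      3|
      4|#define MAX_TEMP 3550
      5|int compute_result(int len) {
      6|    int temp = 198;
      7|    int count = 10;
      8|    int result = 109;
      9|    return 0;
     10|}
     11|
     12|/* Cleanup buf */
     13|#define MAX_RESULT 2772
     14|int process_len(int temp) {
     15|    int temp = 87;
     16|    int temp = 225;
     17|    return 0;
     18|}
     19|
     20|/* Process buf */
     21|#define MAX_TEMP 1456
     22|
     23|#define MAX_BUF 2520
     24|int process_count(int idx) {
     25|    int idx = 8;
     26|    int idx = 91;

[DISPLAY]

                    ┠─────────────────────────
                    ┃Gen: 0                   
                    ┃█·█··█····█·█···█·█·█·   
                    ┃·█·█···█·█···█····█···   
                    ┃██·····██···█·····██·█   
                    ┃····█·█·█··········███   
                    ┃█····█··········██····   
━━━━━━━━━━━━━━━━━━━━━━━━━━━━┓···██····█·█··   
ileViewer                   ┃······█·····█·   
────────────────────────────┨·····█··█████·   
nclude <string.h>          ▲┃█··█··█·······   
nclude <math.h>            █┃·█·██·····█·█·   
                           ░┃███···█····█··   
efine MAX_TEMP 3550        ░┃··█······█··█·   
t compute_result(int len) {░┃                 
  int temp = 198;          ░┃                 
  int count = 10;          ░┃━━━━━━━━━━━━━━━━━
  int result = 109;        ░┃                 
  return 0;                ░┃                 
                           ▼┃                 
━━━━━━━━━━━━━━━━━━━━━━━━━━━━┛                 
                                              


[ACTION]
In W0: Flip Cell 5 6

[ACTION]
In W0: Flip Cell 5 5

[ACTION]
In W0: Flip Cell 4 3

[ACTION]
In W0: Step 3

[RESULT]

                    ┠─────────────────────────
                    ┃Gen: 3                   
                    ┃·······█···█·····███··   
                    ┃·█·····██·█·██······█·   
                    ┃·█········█·········█·   
                    ┃········██······██·█··   
                    ┃·····█··········██··█·   
━━━━━━━━━━━━━━━━━━━━━━━━━━━━┓··········█···   
ileViewer                   ┃█···█·██····██   
────────────────────────────┨···█····██··██   
nclude <string.h>          ▲┃█·······█·█·██   
nclude <math.h>            █┃··········█·█·   
                           ░┃···██·····█·█·   
efine MAX_TEMP 3550        ░┃·██·······███·   
t compute_result(int len) {░┃                 
  int temp = 198;          ░┃                 
  int count = 10;          ░┃━━━━━━━━━━━━━━━━━
  int result = 109;        ░┃                 
  return 0;                ░┃                 
                           ▼┃                 
━━━━━━━━━━━━━━━━━━━━━━━━━━━━┛                 
                                              


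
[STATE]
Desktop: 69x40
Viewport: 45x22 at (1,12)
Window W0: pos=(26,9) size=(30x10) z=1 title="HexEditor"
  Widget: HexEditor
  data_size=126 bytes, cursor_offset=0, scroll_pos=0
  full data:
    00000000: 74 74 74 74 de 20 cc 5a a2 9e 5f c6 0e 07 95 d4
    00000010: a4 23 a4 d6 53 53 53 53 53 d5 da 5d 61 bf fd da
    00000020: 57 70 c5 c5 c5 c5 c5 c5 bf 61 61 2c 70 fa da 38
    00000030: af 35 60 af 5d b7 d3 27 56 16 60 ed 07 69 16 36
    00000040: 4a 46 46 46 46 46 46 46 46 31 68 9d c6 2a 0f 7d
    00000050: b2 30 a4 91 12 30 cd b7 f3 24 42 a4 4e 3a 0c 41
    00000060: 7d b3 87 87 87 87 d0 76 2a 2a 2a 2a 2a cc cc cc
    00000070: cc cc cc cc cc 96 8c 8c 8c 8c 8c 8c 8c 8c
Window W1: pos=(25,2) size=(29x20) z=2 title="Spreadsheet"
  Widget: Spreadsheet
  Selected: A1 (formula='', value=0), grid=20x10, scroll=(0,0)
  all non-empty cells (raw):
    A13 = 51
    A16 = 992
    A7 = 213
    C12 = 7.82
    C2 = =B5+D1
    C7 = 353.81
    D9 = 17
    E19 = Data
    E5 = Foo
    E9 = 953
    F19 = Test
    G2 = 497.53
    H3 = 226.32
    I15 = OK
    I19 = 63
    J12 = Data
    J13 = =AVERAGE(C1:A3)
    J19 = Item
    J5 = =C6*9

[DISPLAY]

                        ┃  5        0       0
                        ┃  6        0       0
                        ┃  7      213       0
                        ┃  8        0       0
                        ┃  9        0       0
                        ┃ 10        0       0
                        ┃ 11        0       0
                        ┃ 12        0       0
                        ┃ 13       51       0
                        ┗━━━━━━━━━━━━━━━━━━━━
                                             
                                             
                                             
                                             
                                             
                                             
                                             
                                             
                                             
                                             
                                             
                                             


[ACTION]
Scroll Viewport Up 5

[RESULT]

                        ┃--------------------
                        ┃  1      [0]       0
                        ┃  2        0       0
                        ┃  3        0       0
                        ┃  4        0       0
                        ┃  5        0       0
                        ┃  6        0       0
                        ┃  7      213       0
                        ┃  8        0       0
                        ┃  9        0       0
                        ┃ 10        0       0
                        ┃ 11        0       0
                        ┃ 12        0       0
                        ┃ 13       51       0
                        ┗━━━━━━━━━━━━━━━━━━━━
                                             
                                             
                                             
                                             
                                             
                                             
                                             


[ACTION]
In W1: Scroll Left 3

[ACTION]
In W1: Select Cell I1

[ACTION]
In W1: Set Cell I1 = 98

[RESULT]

                        ┃--------------------
                        ┃  1        0       0
                        ┃  2        0       0
                        ┃  3        0       0
                        ┃  4        0       0
                        ┃  5        0       0
                        ┃  6        0       0
                        ┃  7      213       0
                        ┃  8        0       0
                        ┃  9        0       0
                        ┃ 10        0       0
                        ┃ 11        0       0
                        ┃ 12        0       0
                        ┃ 13       51       0
                        ┗━━━━━━━━━━━━━━━━━━━━
                                             
                                             
                                             
                                             
                                             
                                             
                                             


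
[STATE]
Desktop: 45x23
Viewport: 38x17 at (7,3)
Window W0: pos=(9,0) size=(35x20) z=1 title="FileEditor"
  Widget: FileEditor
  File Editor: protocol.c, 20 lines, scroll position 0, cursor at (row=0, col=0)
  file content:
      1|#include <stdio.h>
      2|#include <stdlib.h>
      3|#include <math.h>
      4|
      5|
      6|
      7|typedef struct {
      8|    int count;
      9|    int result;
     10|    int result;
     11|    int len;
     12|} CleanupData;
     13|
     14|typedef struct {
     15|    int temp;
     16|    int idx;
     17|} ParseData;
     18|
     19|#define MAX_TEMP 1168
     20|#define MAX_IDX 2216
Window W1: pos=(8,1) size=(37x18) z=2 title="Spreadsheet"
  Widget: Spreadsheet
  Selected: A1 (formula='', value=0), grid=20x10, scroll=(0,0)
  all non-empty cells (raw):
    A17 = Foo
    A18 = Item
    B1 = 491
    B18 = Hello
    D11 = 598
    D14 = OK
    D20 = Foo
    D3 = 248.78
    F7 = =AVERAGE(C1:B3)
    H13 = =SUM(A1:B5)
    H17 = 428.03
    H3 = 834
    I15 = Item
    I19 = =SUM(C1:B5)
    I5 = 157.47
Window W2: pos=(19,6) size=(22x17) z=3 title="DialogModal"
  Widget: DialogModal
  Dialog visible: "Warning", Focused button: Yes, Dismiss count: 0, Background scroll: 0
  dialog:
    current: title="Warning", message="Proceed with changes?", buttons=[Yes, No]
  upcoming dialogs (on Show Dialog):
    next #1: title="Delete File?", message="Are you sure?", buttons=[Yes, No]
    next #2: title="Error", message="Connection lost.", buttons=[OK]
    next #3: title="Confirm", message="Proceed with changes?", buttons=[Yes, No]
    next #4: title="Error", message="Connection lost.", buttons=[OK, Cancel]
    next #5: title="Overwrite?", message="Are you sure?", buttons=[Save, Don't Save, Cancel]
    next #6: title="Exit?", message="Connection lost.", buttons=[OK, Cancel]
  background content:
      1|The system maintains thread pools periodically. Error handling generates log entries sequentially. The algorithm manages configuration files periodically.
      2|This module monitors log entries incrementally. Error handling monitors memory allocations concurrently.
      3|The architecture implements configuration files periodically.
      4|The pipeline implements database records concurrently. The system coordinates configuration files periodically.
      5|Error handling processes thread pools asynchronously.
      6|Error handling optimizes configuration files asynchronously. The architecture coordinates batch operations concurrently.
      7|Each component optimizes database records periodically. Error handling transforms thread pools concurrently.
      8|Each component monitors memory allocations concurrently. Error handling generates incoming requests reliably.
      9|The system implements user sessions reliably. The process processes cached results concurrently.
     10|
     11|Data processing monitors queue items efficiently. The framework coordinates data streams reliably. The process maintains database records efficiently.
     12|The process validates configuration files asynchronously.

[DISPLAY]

 ┠───────────────────────────────────┨
 ┃A1:                                ┃
 ┃       A       B       C       D   ┃
 ┃----------┏━━━━━━━━━━━━━━━━━━━━┓---┃
 ┃  1      [┃ DialogModal        ┃   ┃
 ┃  2       ┠────────────────────┨   ┃
 ┃  3       ┃The system maintains┃8.7┃
 ┃  4       ┃This module monitors┃   ┃
 ┃  5       ┃The architecture imp┃   ┃
 ┃  6       ┃The pipeline impleme┃   ┃
 ┃  7       ┃Er┌──────────────┐ce┃   ┃
 ┃  8       ┃Er│   Warning    │im┃   ┃
 ┃  9       ┃Ea│Proceed with c│im┃   ┃
 ┃ 10       ┃Ea│  [Yes]  No   │it┃   ┃
 ┃ 11       ┃Th└──────────────┘nt┃ 59┃
 ┗━━━━━━━━━━┃                    ┃━━━┛
  ┗━━━━━━━━━┃Data processing moni┃━━┛ 


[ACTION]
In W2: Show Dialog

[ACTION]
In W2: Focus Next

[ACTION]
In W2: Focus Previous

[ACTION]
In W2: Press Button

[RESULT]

 ┠───────────────────────────────────┨
 ┃A1:                                ┃
 ┃       A       B       C       D   ┃
 ┃----------┏━━━━━━━━━━━━━━━━━━━━┓---┃
 ┃  1      [┃ DialogModal        ┃   ┃
 ┃  2       ┠────────────────────┨   ┃
 ┃  3       ┃The system maintains┃8.7┃
 ┃  4       ┃This module monitors┃   ┃
 ┃  5       ┃The architecture imp┃   ┃
 ┃  6       ┃The pipeline impleme┃   ┃
 ┃  7       ┃Error handling proce┃   ┃
 ┃  8       ┃Error handling optim┃   ┃
 ┃  9       ┃Each component optim┃   ┃
 ┃ 10       ┃Each component monit┃   ┃
 ┃ 11       ┃The system implement┃ 59┃
 ┗━━━━━━━━━━┃                    ┃━━━┛
  ┗━━━━━━━━━┃Data processing moni┃━━┛ 


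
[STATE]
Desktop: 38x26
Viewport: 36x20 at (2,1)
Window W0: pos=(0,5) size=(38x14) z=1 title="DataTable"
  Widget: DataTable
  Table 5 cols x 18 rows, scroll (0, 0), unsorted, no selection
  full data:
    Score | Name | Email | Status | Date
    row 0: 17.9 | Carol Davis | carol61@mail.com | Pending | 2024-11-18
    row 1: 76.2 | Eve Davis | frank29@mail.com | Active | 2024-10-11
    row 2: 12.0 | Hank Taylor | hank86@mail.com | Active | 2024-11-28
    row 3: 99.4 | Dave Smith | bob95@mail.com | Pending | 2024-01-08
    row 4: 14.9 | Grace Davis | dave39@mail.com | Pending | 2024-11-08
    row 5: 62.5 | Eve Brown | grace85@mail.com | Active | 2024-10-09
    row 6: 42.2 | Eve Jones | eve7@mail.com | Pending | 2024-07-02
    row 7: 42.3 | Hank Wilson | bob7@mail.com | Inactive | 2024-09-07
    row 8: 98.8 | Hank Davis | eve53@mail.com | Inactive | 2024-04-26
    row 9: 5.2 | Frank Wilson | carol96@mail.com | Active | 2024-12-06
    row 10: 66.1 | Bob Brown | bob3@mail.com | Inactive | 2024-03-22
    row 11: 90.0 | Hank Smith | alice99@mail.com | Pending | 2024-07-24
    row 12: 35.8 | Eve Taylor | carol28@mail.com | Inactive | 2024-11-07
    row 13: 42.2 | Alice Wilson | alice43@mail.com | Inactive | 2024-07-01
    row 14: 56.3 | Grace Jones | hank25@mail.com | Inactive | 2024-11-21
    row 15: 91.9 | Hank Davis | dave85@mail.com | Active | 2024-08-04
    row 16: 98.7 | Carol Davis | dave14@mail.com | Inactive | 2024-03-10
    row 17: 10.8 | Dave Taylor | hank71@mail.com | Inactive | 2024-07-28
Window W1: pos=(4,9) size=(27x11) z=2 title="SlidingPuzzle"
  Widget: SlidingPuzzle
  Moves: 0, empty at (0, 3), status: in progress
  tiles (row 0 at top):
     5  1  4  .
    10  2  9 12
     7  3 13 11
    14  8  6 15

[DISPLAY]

                                    
                                    
                                    
                                    
━━━━━━━━━━━━━━━━━━━━━━━━━━━━━━━━━━━┓
DataTable                          ┃
───────────────────────────────────┨
core│Name        │Email           │┃
──┏━━━━━━━━━━━━━━━━━━━━━━━━━┓─────┼┃
7.┃ SlidingPuzzle           ┃l.com│┃
6.┠─────────────────────────┨l.com│┃
2.┃┌────┬────┬────┬────┐    ┃.com │┃
9.┃│  5 │  1 │  4 │    │    ┃com  │┃
4.┃├────┼────┼────┼────┤    ┃.com │┃
2.┃│ 10 │  2 │  9 │ 12 │    ┃l.com│┃
2.┃├────┼────┼────┼────┤    ┃om   │┃
2.┃│  7 │  3 │ 13 │ 11 │    ┃om   │┃
━━┃├────┼────┼────┼────┤    ┃━━━━━━┛
  ┗━━━━━━━━━━━━━━━━━━━━━━━━━┛       
                                    


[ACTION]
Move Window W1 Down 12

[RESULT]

                                    
                                    
                                    
                                    
━━━━━━━━━━━━━━━━━━━━━━━━━━━━━━━━━━━┓
DataTable                          ┃
───────────────────────────────────┨
core│Name        │Email           │┃
────┼────────────┼────────────────┼┃
7.9 │Carol Davis │carol61@mail.com│┃
6.2 │Eve Davis   │frank29@mail.com│┃
2.0 │Hank Taylor │hank86@mail.com │┃
9.4 │Dave Smith  │bob95@mail.com  │┃
4.9 │Grace Davis │dave39@mail.com │┃
2.┏━━━━━━━━━━━━━━━━━━━━━━━━━┓l.com│┃
2.┃ SlidingPuzzle           ┃om   │┃
2.┠─────────────────────────┨om   │┃
━━┃┌────┬────┬────┬────┐    ┃━━━━━━┛
  ┃│  5 │  1 │  4 │    │    ┃       
  ┃├────┼────┼────┼────┤    ┃       


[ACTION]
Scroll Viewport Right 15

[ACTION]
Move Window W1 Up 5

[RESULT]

                                    
                                    
                                    
                                    
━━━━━━━━━━━━━━━━━━━━━━━━━━━━━━━━━━━┓
DataTable                          ┃
───────────────────────────────────┨
core│Name        │Email           │┃
────┼────────────┼────────────────┼┃
7.┏━━━━━━━━━━━━━━━━━━━━━━━━━┓l.com│┃
6.┃ SlidingPuzzle           ┃l.com│┃
2.┠─────────────────────────┨.com │┃
9.┃┌────┬────┬────┬────┐    ┃com  │┃
4.┃│  5 │  1 │  4 │    │    ┃.com │┃
2.┃├────┼────┼────┼────┤    ┃l.com│┃
2.┃│ 10 │  2 │  9 │ 12 │    ┃om   │┃
2.┃├────┼────┼────┼────┤    ┃om   │┃
━━┃│  7 │  3 │ 13 │ 11 │    ┃━━━━━━┛
  ┃├────┼────┼────┼────┤    ┃       
  ┗━━━━━━━━━━━━━━━━━━━━━━━━━┛       


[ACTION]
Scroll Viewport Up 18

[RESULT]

                                    
                                    
                                    
                                    
                                    
━━━━━━━━━━━━━━━━━━━━━━━━━━━━━━━━━━━┓
DataTable                          ┃
───────────────────────────────────┨
core│Name        │Email           │┃
────┼────────────┼────────────────┼┃
7.┏━━━━━━━━━━━━━━━━━━━━━━━━━┓l.com│┃
6.┃ SlidingPuzzle           ┃l.com│┃
2.┠─────────────────────────┨.com │┃
9.┃┌────┬────┬────┬────┐    ┃com  │┃
4.┃│  5 │  1 │  4 │    │    ┃.com │┃
2.┃├────┼────┼────┼────┤    ┃l.com│┃
2.┃│ 10 │  2 │  9 │ 12 │    ┃om   │┃
2.┃├────┼────┼────┼────┤    ┃om   │┃
━━┃│  7 │  3 │ 13 │ 11 │    ┃━━━━━━┛
  ┃├────┼────┼────┼────┤    ┃       


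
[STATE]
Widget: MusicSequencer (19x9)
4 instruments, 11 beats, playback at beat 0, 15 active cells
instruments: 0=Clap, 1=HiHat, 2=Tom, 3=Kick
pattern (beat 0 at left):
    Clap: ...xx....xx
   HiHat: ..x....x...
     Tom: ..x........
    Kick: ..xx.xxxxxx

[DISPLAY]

      ▼1234567890  
  Clap···██····██  
 HiHat··█····█···  
   Tom··█········  
  Kick··██·██████  
                   
                   
                   
                   


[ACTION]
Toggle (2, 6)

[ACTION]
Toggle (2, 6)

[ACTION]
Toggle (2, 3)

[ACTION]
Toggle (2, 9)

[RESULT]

      ▼1234567890  
  Clap···██····██  
 HiHat··█····█···  
   Tom··██·····█·  
  Kick··██·██████  
                   
                   
                   
                   


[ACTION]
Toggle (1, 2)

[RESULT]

      ▼1234567890  
  Clap···██····██  
 HiHat·······█···  
   Tom··██·····█·  
  Kick··██·██████  
                   
                   
                   
                   


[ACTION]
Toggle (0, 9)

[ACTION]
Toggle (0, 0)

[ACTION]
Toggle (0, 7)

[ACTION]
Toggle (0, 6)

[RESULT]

      ▼1234567890  
  Clap█··██·██··█  
 HiHat·······█···  
   Tom··██·····█·  
  Kick··██·██████  
                   
                   
                   
                   


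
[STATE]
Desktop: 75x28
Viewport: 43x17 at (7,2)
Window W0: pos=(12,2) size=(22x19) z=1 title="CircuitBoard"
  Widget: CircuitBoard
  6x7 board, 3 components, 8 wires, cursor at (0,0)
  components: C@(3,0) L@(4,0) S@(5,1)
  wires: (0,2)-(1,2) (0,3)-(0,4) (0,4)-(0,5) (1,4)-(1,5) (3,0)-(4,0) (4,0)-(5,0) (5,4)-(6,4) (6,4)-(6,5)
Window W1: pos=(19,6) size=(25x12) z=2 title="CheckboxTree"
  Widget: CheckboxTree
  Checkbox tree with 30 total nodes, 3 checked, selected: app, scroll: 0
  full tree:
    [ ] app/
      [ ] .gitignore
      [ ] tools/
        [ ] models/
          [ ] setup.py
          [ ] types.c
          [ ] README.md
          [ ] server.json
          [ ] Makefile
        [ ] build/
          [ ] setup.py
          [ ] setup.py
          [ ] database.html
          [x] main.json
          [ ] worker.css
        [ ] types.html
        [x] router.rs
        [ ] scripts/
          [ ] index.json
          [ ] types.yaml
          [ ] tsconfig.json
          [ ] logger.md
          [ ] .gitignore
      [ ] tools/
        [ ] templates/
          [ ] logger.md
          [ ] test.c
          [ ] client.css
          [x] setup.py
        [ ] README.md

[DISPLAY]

     ┏━━━━━━━━━━━━━━━━━━━━┓                
     ┃ CircuitBoard       ┃                
     ┠────────────────────┨                
     ┃   0 1 2 3 4 5      ┃                
     ┃0  [.]┏━━━━━━━━━━━━━━━━━━━━━━━┓      
     ┃      ┃ CheckboxTree          ┃      
     ┃1     ┠───────────────────────┨      
     ┃      ┃>[-] app/              ┃      
     ┃2     ┃   [ ] .gitignore      ┃      
     ┃      ┃   [-] tools/          ┃      
     ┃3   C ┃     [ ] models/       ┃      
     ┃    │ ┃       [ ] setup.py    ┃      
     ┃4   L ┃       [ ] types.c     ┃      
     ┃    │ ┃       [ ] README.md   ┃      
     ┃5   · ┃       [ ] server.json ┃      
     ┃      ┗━━━━━━━━━━━━━━━━━━━━━━━┛      
     ┃6                   ┃                


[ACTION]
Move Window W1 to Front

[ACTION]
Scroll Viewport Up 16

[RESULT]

                                           
                                           
     ┏━━━━━━━━━━━━━━━━━━━━┓                
     ┃ CircuitBoard       ┃                
     ┠────────────────────┨                
     ┃   0 1 2 3 4 5      ┃                
     ┃0  [.]┏━━━━━━━━━━━━━━━━━━━━━━━┓      
     ┃      ┃ CheckboxTree          ┃      
     ┃1     ┠───────────────────────┨      
     ┃      ┃>[-] app/              ┃      
     ┃2     ┃   [ ] .gitignore      ┃      
     ┃      ┃   [-] tools/          ┃      
     ┃3   C ┃     [ ] models/       ┃      
     ┃    │ ┃       [ ] setup.py    ┃      
     ┃4   L ┃       [ ] types.c     ┃      
     ┃    │ ┃       [ ] README.md   ┃      
     ┃5   · ┃       [ ] server.json ┃      


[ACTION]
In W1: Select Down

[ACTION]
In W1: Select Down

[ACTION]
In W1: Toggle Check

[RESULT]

                                           
                                           
     ┏━━━━━━━━━━━━━━━━━━━━┓                
     ┃ CircuitBoard       ┃                
     ┠────────────────────┨                
     ┃   0 1 2 3 4 5      ┃                
     ┃0  [.]┏━━━━━━━━━━━━━━━━━━━━━━━┓      
     ┃      ┃ CheckboxTree          ┃      
     ┃1     ┠───────────────────────┨      
     ┃      ┃ [-] app/              ┃      
     ┃2     ┃   [ ] .gitignore      ┃      
     ┃      ┃>  [x] tools/          ┃      
     ┃3   C ┃     [x] models/       ┃      
     ┃    │ ┃       [x] setup.py    ┃      
     ┃4   L ┃       [x] types.c     ┃      
     ┃    │ ┃       [x] README.md   ┃      
     ┃5   · ┃       [x] server.json ┃      


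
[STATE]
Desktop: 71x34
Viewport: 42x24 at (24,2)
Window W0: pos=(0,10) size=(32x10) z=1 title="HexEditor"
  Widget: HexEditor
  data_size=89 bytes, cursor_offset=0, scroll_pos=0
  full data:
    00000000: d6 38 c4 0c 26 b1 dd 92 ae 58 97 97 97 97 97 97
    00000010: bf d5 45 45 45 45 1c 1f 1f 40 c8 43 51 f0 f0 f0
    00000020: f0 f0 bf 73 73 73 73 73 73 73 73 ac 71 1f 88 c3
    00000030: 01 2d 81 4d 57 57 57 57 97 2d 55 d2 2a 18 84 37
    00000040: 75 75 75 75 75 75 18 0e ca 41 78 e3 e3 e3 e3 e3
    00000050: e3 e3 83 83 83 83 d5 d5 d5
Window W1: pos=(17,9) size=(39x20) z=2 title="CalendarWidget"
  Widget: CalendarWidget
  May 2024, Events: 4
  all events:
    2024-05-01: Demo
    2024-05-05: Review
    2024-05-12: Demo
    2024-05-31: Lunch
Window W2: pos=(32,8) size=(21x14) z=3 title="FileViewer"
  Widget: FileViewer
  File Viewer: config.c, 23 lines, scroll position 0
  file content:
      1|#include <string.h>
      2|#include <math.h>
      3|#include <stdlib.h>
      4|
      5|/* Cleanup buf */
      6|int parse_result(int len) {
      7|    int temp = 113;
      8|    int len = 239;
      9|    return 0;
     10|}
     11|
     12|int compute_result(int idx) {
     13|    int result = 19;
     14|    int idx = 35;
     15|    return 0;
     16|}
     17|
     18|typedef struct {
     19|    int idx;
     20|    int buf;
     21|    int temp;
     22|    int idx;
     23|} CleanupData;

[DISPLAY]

                                          
                                          
                                          
                                          
                                          
                                          
        ┏━━━━━━━━━━━━━━━━━━━┓             
━━━━━━━━┃ FileViewer        ┃━━┓          
darWidge┠───────────────────┨  ┃          
────────┃#include <string.h▲┃──┨          
        ┃#include <math.h> █┃  ┃          
We Th Fr┃#include <stdlib.h░┃  ┃          
 1*  2  ┃                  ░┃  ┃          
 8  9 10┃/* Cleanup buf */ ░┃  ┃          
15 16 17┃int parse_result(i░┃  ┃          
22 23 24┃    int temp = 113░┃  ┃          
29 30 31┃    int len = 239;░┃  ┃          
        ┃    return 0;     ░┃  ┃          
        ┃}                 ▼┃  ┃          
        ┗━━━━━━━━━━━━━━━━━━━┛  ┃          
                               ┃          
                               ┃          
                               ┃          
                               ┃          


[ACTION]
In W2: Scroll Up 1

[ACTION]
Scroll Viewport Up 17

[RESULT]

                                          
                                          
                                          
                                          
                                          
                                          
                                          
                                          
        ┏━━━━━━━━━━━━━━━━━━━┓             
━━━━━━━━┃ FileViewer        ┃━━┓          
darWidge┠───────────────────┨  ┃          
────────┃#include <string.h▲┃──┨          
        ┃#include <math.h> █┃  ┃          
We Th Fr┃#include <stdlib.h░┃  ┃          
 1*  2  ┃                  ░┃  ┃          
 8  9 10┃/* Cleanup buf */ ░┃  ┃          
15 16 17┃int parse_result(i░┃  ┃          
22 23 24┃    int temp = 113░┃  ┃          
29 30 31┃    int len = 239;░┃  ┃          
        ┃    return 0;     ░┃  ┃          
        ┃}                 ▼┃  ┃          
        ┗━━━━━━━━━━━━━━━━━━━┛  ┃          
                               ┃          
                               ┃          


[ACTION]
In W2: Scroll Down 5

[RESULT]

                                          
                                          
                                          
                                          
                                          
                                          
                                          
                                          
        ┏━━━━━━━━━━━━━━━━━━━┓             
━━━━━━━━┃ FileViewer        ┃━━┓          
darWidge┠───────────────────┨  ┃          
────────┃int parse_result(i▲┃──┨          
        ┃    int temp = 113░┃  ┃          
We Th Fr┃    int len = 239;░┃  ┃          
 1*  2  ┃    return 0;     ░┃  ┃          
 8  9 10┃}                 █┃  ┃          
15 16 17┃                  ░┃  ┃          
22 23 24┃int compute_result░┃  ┃          
29 30 31┃    int result = 1░┃  ┃          
        ┃    int idx = 35; ░┃  ┃          
        ┃    return 0;     ▼┃  ┃          
        ┗━━━━━━━━━━━━━━━━━━━┛  ┃          
                               ┃          
                               ┃          


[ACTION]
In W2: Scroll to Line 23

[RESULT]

                                          
                                          
                                          
                                          
                                          
                                          
                                          
                                          
        ┏━━━━━━━━━━━━━━━━━━━┓             
━━━━━━━━┃ FileViewer        ┃━━┓          
darWidge┠───────────────────┨  ┃          
────────┃    int idx = 35; ▲┃──┨          
        ┃    return 0;     ░┃  ┃          
We Th Fr┃}                 ░┃  ┃          
 1*  2  ┃                  ░┃  ┃          
 8  9 10┃typedef struct {  ░┃  ┃          
15 16 17┃    int idx;      ░┃  ┃          
22 23 24┃    int buf;      ░┃  ┃          
29 30 31┃    int temp;     ░┃  ┃          
        ┃    int idx;      █┃  ┃          
        ┃} CleanupData;    ▼┃  ┃          
        ┗━━━━━━━━━━━━━━━━━━━┛  ┃          
                               ┃          
                               ┃          
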